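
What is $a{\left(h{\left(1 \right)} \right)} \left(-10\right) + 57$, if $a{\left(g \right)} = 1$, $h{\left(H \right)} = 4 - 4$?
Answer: $47$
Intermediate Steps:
$h{\left(H \right)} = 0$
$a{\left(h{\left(1 \right)} \right)} \left(-10\right) + 57 = 1 \left(-10\right) + 57 = -10 + 57 = 47$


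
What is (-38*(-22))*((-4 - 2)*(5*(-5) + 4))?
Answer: 105336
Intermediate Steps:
(-38*(-22))*((-4 - 2)*(5*(-5) + 4)) = 836*(-6*(-25 + 4)) = 836*(-6*(-21)) = 836*126 = 105336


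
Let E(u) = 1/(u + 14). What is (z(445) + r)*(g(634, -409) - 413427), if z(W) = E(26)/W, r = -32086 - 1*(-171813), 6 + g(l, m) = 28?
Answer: -2310553618329/40 ≈ -5.7764e+10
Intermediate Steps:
E(u) = 1/(14 + u)
g(l, m) = 22 (g(l, m) = -6 + 28 = 22)
r = 139727 (r = -32086 + 171813 = 139727)
z(W) = 1/(40*W) (z(W) = 1/((14 + 26)*W) = 1/(40*W))
(z(445) + r)*(g(634, -409) - 413427) = ((1/40)/445 + 139727)*(22 - 413427) = ((1/40)*(1/445) + 139727)*(-413405) = (1/17800 + 139727)*(-413405) = (2487140601/17800)*(-413405) = -2310553618329/40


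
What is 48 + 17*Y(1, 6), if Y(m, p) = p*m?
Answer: 150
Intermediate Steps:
Y(m, p) = m*p
48 + 17*Y(1, 6) = 48 + 17*(1*6) = 48 + 17*6 = 48 + 102 = 150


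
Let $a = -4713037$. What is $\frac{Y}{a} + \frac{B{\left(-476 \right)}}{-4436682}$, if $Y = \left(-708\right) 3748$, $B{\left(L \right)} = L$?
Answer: $\frac{5887675886950}{10455123211617} \approx 0.56314$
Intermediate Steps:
$Y = -2653584$
$\frac{Y}{a} + \frac{B{\left(-476 \right)}}{-4436682} = - \frac{2653584}{-4713037} - \frac{476}{-4436682} = \left(-2653584\right) \left(- \frac{1}{4713037}\right) - - \frac{238}{2218341} = \frac{2653584}{4713037} + \frac{238}{2218341} = \frac{5887675886950}{10455123211617}$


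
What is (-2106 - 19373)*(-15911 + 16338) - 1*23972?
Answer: -9195505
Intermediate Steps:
(-2106 - 19373)*(-15911 + 16338) - 1*23972 = -21479*427 - 23972 = -9171533 - 23972 = -9195505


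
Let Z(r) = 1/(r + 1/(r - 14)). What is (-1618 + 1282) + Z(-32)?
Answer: -494974/1473 ≈ -336.03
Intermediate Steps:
Z(r) = 1/(r + 1/(-14 + r))
(-1618 + 1282) + Z(-32) = (-1618 + 1282) + (-14 - 32)/(1 + (-32)**2 - 14*(-32)) = -336 - 46/(1 + 1024 + 448) = -336 - 46/1473 = -494974/1473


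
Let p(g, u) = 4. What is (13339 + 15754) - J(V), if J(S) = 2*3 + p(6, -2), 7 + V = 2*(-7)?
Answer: 29083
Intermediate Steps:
V = -21 (V = -7 + 2*(-7) = -7 - 14 = -21)
J(S) = 10 (J(S) = 2*3 + 4 = 6 + 4 = 10)
(13339 + 15754) - J(V) = (13339 + 15754) - 1*10 = 29093 - 10 = 29083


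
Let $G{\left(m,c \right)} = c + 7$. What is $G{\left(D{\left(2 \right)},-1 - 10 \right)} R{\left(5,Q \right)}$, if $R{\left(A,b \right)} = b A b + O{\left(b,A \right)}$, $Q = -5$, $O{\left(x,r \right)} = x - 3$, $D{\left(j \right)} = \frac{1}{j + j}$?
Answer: $-468$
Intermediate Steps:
$D{\left(j \right)} = \frac{1}{2 j}$
$O{\left(x,r \right)} = -3 + x$
$G{\left(m,c \right)} = 7 + c$
$R{\left(A,b \right)} = -3 + b + A b^{2}$ ($R{\left(A,b \right)} = b A b + \left(-3 + b\right) = A b b + \left(-3 + b\right) = A b^{2} + \left(-3 + b\right) = -3 + b + A b^{2}$)
$G{\left(D{\left(2 \right)},-1 - 10 \right)} R{\left(5,Q \right)} = \left(7 - 11\right) \left(-3 - 5 + 5 \left(-5\right)^{2}\right) = \left(7 - 11\right) \left(-3 - 5 + 5 \cdot 25\right) = \left(7 - 11\right) \left(-3 - 5 + 125\right) = \left(-4\right) 117 = -468$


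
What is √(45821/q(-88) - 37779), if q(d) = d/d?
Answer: √8042 ≈ 89.677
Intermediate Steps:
q(d) = 1
√(45821/q(-88) - 37779) = √(45821/1 - 37779) = √(45821*1 - 37779) = √(45821 - 37779) = √8042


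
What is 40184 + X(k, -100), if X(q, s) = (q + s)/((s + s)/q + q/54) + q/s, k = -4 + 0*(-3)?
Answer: 338532987/8425 ≈ 40182.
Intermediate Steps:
k = -4 (k = -4 + 0 = -4)
X(q, s) = q/s + (q + s)/(q/54 + 2*s/q) (X(q, s) = (q + s)/((2*s)/q + q*(1/54)) + q/s = (q + s)/(2*s/q + q/54) + q/s = (q + s)/(q/54 + 2*s/q) + q/s = q/s + (q + s)/(q/54 + 2*s/q))
40184 + X(k, -100) = 40184 - 4*((-4)² + 54*(-100)² + 108*(-100) + 54*(-4)*(-100))/(-100*((-4)² + 108*(-100))) = 40184 - 4*(-1/100)*(16 + 54*10000 - 10800 + 21600)/(16 - 10800) = 40184 - 4*(-1/100)*(16 + 540000 - 10800 + 21600)/(-10784) = 40184 - 4*(-1/100)*(-1/10784)*550816 = 40184 - 17213/8425 = 338532987/8425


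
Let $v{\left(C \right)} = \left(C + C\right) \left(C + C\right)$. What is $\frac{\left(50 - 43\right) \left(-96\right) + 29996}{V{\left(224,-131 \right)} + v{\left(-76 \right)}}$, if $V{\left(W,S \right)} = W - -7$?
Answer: $\frac{29324}{23335} \approx 1.2567$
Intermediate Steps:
$V{\left(W,S \right)} = 7 + W$ ($V{\left(W,S \right)} = W + 7 = 7 + W$)
$v{\left(C \right)} = 4 C^{2}$ ($v{\left(C \right)} = 2 C 2 C = 4 C^{2}$)
$\frac{\left(50 - 43\right) \left(-96\right) + 29996}{V{\left(224,-131 \right)} + v{\left(-76 \right)}} = \frac{\left(50 - 43\right) \left(-96\right) + 29996}{\left(7 + 224\right) + 4 \left(-76\right)^{2}} = \frac{7 \left(-96\right) + 29996}{231 + 4 \cdot 5776} = \frac{-672 + 29996}{231 + 23104} = \frac{29324}{23335}$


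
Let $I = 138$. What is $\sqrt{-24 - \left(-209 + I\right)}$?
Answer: $\sqrt{47} \approx 6.8557$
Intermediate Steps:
$\sqrt{-24 - \left(-209 + I\right)} = \sqrt{-24 + \left(209 - 138\right)} = \sqrt{-24 + 71} = \sqrt{47}$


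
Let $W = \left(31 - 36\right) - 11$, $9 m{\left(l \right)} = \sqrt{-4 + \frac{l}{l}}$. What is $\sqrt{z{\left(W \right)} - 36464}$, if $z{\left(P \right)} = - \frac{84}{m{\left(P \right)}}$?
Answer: $2 \sqrt{-9116 + 63 i \sqrt{3}} \approx 1.1429 + 190.96 i$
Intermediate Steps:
$m{\left(l \right)} = \frac{i \sqrt{3}}{9}$ ($m{\left(l \right)} = \frac{\sqrt{-4 + \frac{l}{l}}}{9} = \frac{\sqrt{-4 + 1}}{9} = \frac{\sqrt{-3}}{9} = \frac{i \sqrt{3}}{9}$)
$W = -16$ ($W = -5 - 11 = -16$)
$z{\left(P \right)} = 252 i \sqrt{3}$ ($z{\left(P \right)} = - \frac{84}{\frac{1}{9} i \sqrt{3}} = - 84 \left(- 3 i \sqrt{3}\right) = 252 i \sqrt{3}$)
$\sqrt{z{\left(W \right)} - 36464} = \sqrt{252 i \sqrt{3} - 36464} = \sqrt{-36464 + 252 i \sqrt{3}}$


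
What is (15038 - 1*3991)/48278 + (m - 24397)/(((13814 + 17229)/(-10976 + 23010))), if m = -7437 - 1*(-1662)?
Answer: -17528908749723/1498693954 ≈ -11696.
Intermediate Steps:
m = -5775 (m = -7437 + 1662 = -5775)
(15038 - 1*3991)/48278 + (m - 24397)/(((13814 + 17229)/(-10976 + 23010))) = (15038 - 1*3991)/48278 + (-5775 - 24397)/(((13814 + 17229)/(-10976 + 23010))) = (15038 - 3991)*(1/48278) - 30172/(31043/12034) = 11047*(1/48278) - 30172/(31043*(1/12034)) = 11047/48278 - 30172/31043/12034 = 11047/48278 - 30172*12034/31043 = 11047/48278 - 363089848/31043 = -17528908749723/1498693954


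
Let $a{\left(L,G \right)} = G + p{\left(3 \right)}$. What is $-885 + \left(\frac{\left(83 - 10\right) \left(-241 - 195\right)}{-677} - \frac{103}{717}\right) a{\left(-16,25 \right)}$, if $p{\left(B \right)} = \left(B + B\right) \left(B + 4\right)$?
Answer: $\frac{1094726350}{485409} \approx 2255.3$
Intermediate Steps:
$p{\left(B \right)} = 2 B \left(4 + B\right)$
$a{\left(L,G \right)} = 42 + G$ ($a{\left(L,G \right)} = G + 2 \cdot 3 \left(4 + 3\right) = G + 2 \cdot 3 \cdot 7 = G + 42 = 42 + G$)
$-885 + \left(\frac{\left(83 - 10\right) \left(-241 - 195\right)}{-677} - \frac{103}{717}\right) a{\left(-16,25 \right)} = -885 + \left(\frac{\left(83 - 10\right) \left(-241 - 195\right)}{-677} - \frac{103}{717}\right) \left(42 + 25\right) = -885 + \left(73 \left(-436\right) \left(- \frac{1}{677}\right) - \frac{103}{717}\right) 67 = -885 + \left(\left(-31828\right) \left(- \frac{1}{677}\right) - \frac{103}{717}\right) 67 = -885 + \left(\frac{31828}{677} - \frac{103}{717}\right) 67 = -885 + \frac{22750945}{485409} \cdot 67 = -885 + \frac{1524313315}{485409} = \frac{1094726350}{485409}$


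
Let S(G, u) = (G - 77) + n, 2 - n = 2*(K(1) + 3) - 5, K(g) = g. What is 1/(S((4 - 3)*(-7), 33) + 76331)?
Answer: 1/76246 ≈ 1.3115e-5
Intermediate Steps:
n = -1 (n = 2 - (2*(1 + 3) - 5) = 2 - (2*4 - 5) = 2 - (8 - 5) = 2 - 1*3 = 2 - 3 = -1)
S(G, u) = -78 + G (S(G, u) = (G - 77) - 1 = (-77 + G) - 1 = -78 + G)
1/(S((4 - 3)*(-7), 33) + 76331) = 1/((-78 + (4 - 3)*(-7)) + 76331) = 1/((-78 + 1*(-7)) + 76331) = 1/((-78 - 7) + 76331) = 1/(-85 + 76331) = 1/76246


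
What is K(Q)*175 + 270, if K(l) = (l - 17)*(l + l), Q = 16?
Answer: -5330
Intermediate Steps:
K(l) = 2*l*(-17 + l) (K(l) = (-17 + l)*(2*l) = 2*l*(-17 + l))
K(Q)*175 + 270 = (2*16*(-17 + 16))*175 + 270 = (2*16*(-1))*175 + 270 = -32*175 + 270 = -5600 + 270 = -5330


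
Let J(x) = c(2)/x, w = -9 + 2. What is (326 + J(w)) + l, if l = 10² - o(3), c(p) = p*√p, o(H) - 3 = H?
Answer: 420 - 2*√2/7 ≈ 419.60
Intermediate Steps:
o(H) = 3 + H
c(p) = p^(3/2)
w = -7
J(x) = 2*√2/x (J(x) = 2^(3/2)/x = (2*√2)/x = 2*√2/x)
l = 94 (l = 10² - (3 + 3) = 100 - 1*6 = 100 - 6 = 94)
(326 + J(w)) + l = (326 + 2*√2/(-7)) + 94 = (326 + 2*√2*(-⅐)) + 94 = (326 - 2*√2/7) + 94 = 420 - 2*√2/7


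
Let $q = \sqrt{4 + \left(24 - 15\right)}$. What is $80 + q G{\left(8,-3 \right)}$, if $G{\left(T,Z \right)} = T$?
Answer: $80 + 8 \sqrt{13} \approx 108.84$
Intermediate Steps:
$q = \sqrt{13}$ ($q = \sqrt{4 + \left(24 - 15\right)} = \sqrt{4 + 9} = \sqrt{13} \approx 3.6056$)
$80 + q G{\left(8,-3 \right)} = 80 + \sqrt{13} \cdot 8 = 80 + 8 \sqrt{13}$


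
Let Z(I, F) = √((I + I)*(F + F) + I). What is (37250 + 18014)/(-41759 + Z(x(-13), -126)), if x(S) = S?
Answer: -1153884688/871903771 - 27632*√6539/871903771 ≈ -1.3260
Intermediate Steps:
Z(I, F) = √(I + 4*F*I) (Z(I, F) = √((2*I)*(2*F) + I) = √(4*F*I + I) = √(I + 4*F*I))
(37250 + 18014)/(-41759 + Z(x(-13), -126)) = (37250 + 18014)/(-41759 + √(-13*(1 + 4*(-126)))) = 55264/(-41759 + √(-13*(1 - 504))) = 55264/(-41759 + √(-13*(-503))) = 55264/(-41759 + √6539)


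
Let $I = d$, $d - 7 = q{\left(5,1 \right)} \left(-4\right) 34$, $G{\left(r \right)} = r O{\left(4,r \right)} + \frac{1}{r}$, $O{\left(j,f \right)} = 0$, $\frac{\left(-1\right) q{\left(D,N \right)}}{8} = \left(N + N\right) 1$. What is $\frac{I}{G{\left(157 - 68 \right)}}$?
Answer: $194287$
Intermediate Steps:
$q{\left(D,N \right)} = - 16 N$ ($q{\left(D,N \right)} = - 8 \left(N + N\right) 1 = - 8 \cdot 2 N 1 = - 8 \cdot 2 N = - 16 N$)
$G{\left(r \right)} = \frac{1}{r}$ ($G{\left(r \right)} = r 0 + \frac{1}{r} = 0 + \frac{1}{r} = \frac{1}{r}$)
$d = 2183$ ($d = 7 + \left(-16\right) 1 \left(-4\right) 34 = 7 + \left(-16\right) \left(-4\right) 34 = 7 + 64 \cdot 34 = 7 + 2176 = 2183$)
$I = 2183$
$\frac{I}{G{\left(157 - 68 \right)}} = \frac{2183}{\frac{1}{157 - 68}} = \frac{2183}{\frac{1}{89}} = 2183 \frac{1}{\frac{1}{89}} = 2183 \cdot 89 = 194287$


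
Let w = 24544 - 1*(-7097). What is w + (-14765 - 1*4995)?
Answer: 11881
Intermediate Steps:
w = 31641 (w = 24544 + 7097 = 31641)
w + (-14765 - 1*4995) = 31641 + (-14765 - 1*4995) = 31641 + (-14765 - 4995) = 31641 - 19760 = 11881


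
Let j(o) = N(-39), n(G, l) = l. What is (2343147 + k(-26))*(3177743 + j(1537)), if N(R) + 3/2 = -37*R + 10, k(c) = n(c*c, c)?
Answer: 14898474792069/2 ≈ 7.4492e+12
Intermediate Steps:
k(c) = c
N(R) = 17/2 - 37*R (N(R) = -3/2 + (-37*R + 10) = -3/2 + (10 - 37*R) = 17/2 - 37*R)
j(o) = 2903/2 (j(o) = 17/2 - 37*(-39) = 17/2 + 1443 = 2903/2)
(2343147 + k(-26))*(3177743 + j(1537)) = (2343147 - 26)*(3177743 + 2903/2) = 2343121*(6358389/2) = 14898474792069/2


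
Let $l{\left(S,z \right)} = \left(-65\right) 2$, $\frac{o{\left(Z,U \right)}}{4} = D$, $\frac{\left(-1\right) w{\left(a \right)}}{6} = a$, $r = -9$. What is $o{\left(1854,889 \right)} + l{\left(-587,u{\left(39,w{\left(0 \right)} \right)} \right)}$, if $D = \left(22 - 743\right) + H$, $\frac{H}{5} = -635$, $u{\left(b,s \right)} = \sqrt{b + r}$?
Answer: $-15714$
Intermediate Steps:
$w{\left(a \right)} = - 6 a$
$u{\left(b,s \right)} = \sqrt{-9 + b}$ ($u{\left(b,s \right)} = \sqrt{b - 9} = \sqrt{-9 + b}$)
$H = -3175$ ($H = 5 \left(-635\right) = -3175$)
$D = -3896$ ($D = \left(22 - 743\right) - 3175 = -721 - 3175 = -3896$)
$o{\left(Z,U \right)} = -15584$ ($o{\left(Z,U \right)} = 4 \left(-3896\right) = -15584$)
$l{\left(S,z \right)} = -130$
$o{\left(1854,889 \right)} + l{\left(-587,u{\left(39,w{\left(0 \right)} \right)} \right)} = -15584 - 130 = -15714$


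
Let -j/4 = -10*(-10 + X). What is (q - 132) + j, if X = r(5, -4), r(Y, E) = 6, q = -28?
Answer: -320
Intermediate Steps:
X = 6
j = -160 (j = -(-40)*(-10 + 6) = -(-40)*(-4) = -4*40 = -160)
(q - 132) + j = (-28 - 132) - 160 = -160 - 160 = -320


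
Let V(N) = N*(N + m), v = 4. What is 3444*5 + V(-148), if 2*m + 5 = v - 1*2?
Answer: 39346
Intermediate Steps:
m = -3/2 (m = -5/2 + (4 - 1*2)/2 = -5/2 + (4 - 2)/2 = -5/2 + (½)*2 = -5/2 + 1 = -3/2 ≈ -1.5000)
V(N) = N*(-3/2 + N) (V(N) = N*(N - 3/2) = N*(-3/2 + N))
3444*5 + V(-148) = 3444*5 + (½)*(-148)*(-3 + 2*(-148)) = 17220 + (½)*(-148)*(-3 - 296) = 17220 + (½)*(-148)*(-299) = 17220 + 22126 = 39346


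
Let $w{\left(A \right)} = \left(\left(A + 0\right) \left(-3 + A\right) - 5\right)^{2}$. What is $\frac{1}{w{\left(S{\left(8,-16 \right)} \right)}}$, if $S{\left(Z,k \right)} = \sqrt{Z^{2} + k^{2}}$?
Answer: $\frac{2269}{206274645} + \frac{112 \sqrt{5}}{68758215} \approx 1.4642 \cdot 10^{-5}$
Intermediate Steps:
$w{\left(A \right)} = \left(-5 + A \left(-3 + A\right)\right)^{2}$ ($w{\left(A \right)} = \left(A \left(-3 + A\right) - 5\right)^{2} = \left(-5 + A \left(-3 + A\right)\right)^{2}$)
$\frac{1}{w{\left(S{\left(8,-16 \right)} \right)}} = \frac{1}{\left(5 - \left(\sqrt{8^{2} + \left(-16\right)^{2}}\right)^{2} + 3 \sqrt{8^{2} + \left(-16\right)^{2}}\right)^{2}} = \frac{1}{\left(5 - \left(\sqrt{64 + 256}\right)^{2} + 3 \sqrt{64 + 256}\right)^{2}} = \frac{1}{\left(5 - \left(\sqrt{320}\right)^{2} + 3 \sqrt{320}\right)^{2}} = \frac{1}{\left(5 - \left(8 \sqrt{5}\right)^{2} + 3 \cdot 8 \sqrt{5}\right)^{2}} = \frac{1}{\left(5 - 320 + 24 \sqrt{5}\right)^{2}} = \frac{1}{\left(-315 + 24 \sqrt{5}\right)^{2}}$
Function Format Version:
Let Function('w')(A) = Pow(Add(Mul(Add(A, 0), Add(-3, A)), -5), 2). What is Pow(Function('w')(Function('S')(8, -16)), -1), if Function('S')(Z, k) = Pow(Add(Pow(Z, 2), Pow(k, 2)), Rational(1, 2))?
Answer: Add(Rational(2269, 206274645), Mul(Rational(112, 68758215), Pow(5, Rational(1, 2)))) ≈ 1.4642e-5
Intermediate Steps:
Function('w')(A) = Pow(Add(-5, Mul(A, Add(-3, A))), 2) (Function('w')(A) = Pow(Add(Mul(A, Add(-3, A)), -5), 2) = Pow(Add(-5, Mul(A, Add(-3, A))), 2))
Pow(Function('w')(Function('S')(8, -16)), -1) = Pow(Pow(Add(5, Mul(-1, Pow(Pow(Add(Pow(8, 2), Pow(-16, 2)), Rational(1, 2)), 2)), Mul(3, Pow(Add(Pow(8, 2), Pow(-16, 2)), Rational(1, 2)))), 2), -1) = Pow(Pow(Add(5, Mul(-1, Pow(Pow(Add(64, 256), Rational(1, 2)), 2)), Mul(3, Pow(Add(64, 256), Rational(1, 2)))), 2), -1) = Pow(Pow(Add(5, Mul(-1, Pow(Pow(320, Rational(1, 2)), 2)), Mul(3, Pow(320, Rational(1, 2)))), 2), -1) = Pow(Pow(Add(5, Mul(-1, Pow(Mul(8, Pow(5, Rational(1, 2))), 2)), Mul(3, Mul(8, Pow(5, Rational(1, 2))))), 2), -1) = Pow(Pow(Add(5, Mul(-1, 320), Mul(24, Pow(5, Rational(1, 2)))), 2), -1) = Pow(Pow(Add(5, -320, Mul(24, Pow(5, Rational(1, 2)))), 2), -1) = Pow(Pow(Add(-315, Mul(24, Pow(5, Rational(1, 2)))), 2), -1) = Pow(Add(-315, Mul(24, Pow(5, Rational(1, 2)))), -2)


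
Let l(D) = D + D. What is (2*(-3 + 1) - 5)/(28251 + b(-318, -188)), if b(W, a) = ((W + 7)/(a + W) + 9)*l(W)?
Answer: -759/1866811 ≈ -0.00040658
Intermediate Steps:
l(D) = 2*D
b(W, a) = 2*W*(9 + (7 + W)/(W + a)) (b(W, a) = ((W + 7)/(a + W) + 9)*(2*W) = ((7 + W)/(W + a) + 9)*(2*W) = (9 + (7 + W)/(W + a))*(2*W) = 2*W*(9 + (7 + W)/(W + a)))
(2*(-3 + 1) - 5)/(28251 + b(-318, -188)) = (2*(-3 + 1) - 5)/(28251 + 2*(-318)*(7 + 9*(-188) + 10*(-318))/(-318 - 188)) = (2*(-2) - 5)/(28251 + 2*(-318)*(7 - 1692 - 3180)/(-506)) = (-4 - 5)/(28251 + 2*(-318)*(-1/506)*(-4865)) = -9/(28251 - 1547070/253) = -9/5600433/253 = -9*253/5600433 = -759/1866811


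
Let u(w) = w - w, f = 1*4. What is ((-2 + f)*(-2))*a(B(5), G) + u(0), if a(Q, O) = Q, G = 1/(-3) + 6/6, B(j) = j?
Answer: -20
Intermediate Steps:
G = ⅔ (G = 1*(-⅓) + 6*(⅙) = -⅓ + 1 = ⅔ ≈ 0.66667)
f = 4
u(w) = 0
((-2 + f)*(-2))*a(B(5), G) + u(0) = ((-2 + 4)*(-2))*5 + 0 = (2*(-2))*5 + 0 = -4*5 + 0 = -20 + 0 = -20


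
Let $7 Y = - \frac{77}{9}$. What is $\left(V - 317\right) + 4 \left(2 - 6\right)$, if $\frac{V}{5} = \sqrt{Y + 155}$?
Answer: $-333 + \frac{10 \sqrt{346}}{3} \approx -271.0$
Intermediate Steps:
$Y = - \frac{11}{9}$ ($Y = \frac{\left(-77\right) \frac{1}{9}}{7} = \frac{1}{7} \left(- \frac{77}{9}\right) = - \frac{11}{9} \approx -1.2222$)
$V = \frac{10 \sqrt{346}}{3}$ ($V = 5 \sqrt{- \frac{11}{9} + 155} = 5 \sqrt{\frac{1384}{9}} = 5 \frac{2 \sqrt{346}}{3} = \frac{10 \sqrt{346}}{3} \approx 62.004$)
$\left(V - 317\right) + 4 \left(2 - 6\right) = \left(\frac{10 \sqrt{346}}{3} - 317\right) + 4 \left(2 - 6\right) = \left(-317 + \frac{10 \sqrt{346}}{3}\right) + 4 \left(-4\right) = \left(-317 + \frac{10 \sqrt{346}}{3}\right) - 16 = -333 + \frac{10 \sqrt{346}}{3}$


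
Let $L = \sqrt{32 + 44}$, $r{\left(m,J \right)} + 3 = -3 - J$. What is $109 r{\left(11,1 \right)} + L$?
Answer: $-763 + 2 \sqrt{19} \approx -754.28$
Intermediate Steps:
$r{\left(m,J \right)} = -6 - J$ ($r{\left(m,J \right)} = -3 - \left(3 + J\right) = -6 - J$)
$L = 2 \sqrt{19}$ ($L = \sqrt{76} = 2 \sqrt{19} \approx 8.7178$)
$109 r{\left(11,1 \right)} + L = 109 \left(-6 - 1\right) + 2 \sqrt{19} = 109 \left(-7\right) + 2 \sqrt{19} = -763 + 2 \sqrt{19}$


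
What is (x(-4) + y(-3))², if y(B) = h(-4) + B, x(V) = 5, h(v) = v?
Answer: 4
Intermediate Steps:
y(B) = -4 + B
(x(-4) + y(-3))² = (5 + (-4 - 3))² = (5 - 7)² = (-2)² = 4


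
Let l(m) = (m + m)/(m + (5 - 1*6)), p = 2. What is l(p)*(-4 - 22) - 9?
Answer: -113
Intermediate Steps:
l(m) = 2*m/(-1 + m) (l(m) = (2*m)/(m + (5 - 6)) = (2*m)/(m - 1) = (2*m)/(-1 + m) = 2*m/(-1 + m))
l(p)*(-4 - 22) - 9 = (2*2/(-1 + 2))*(-4 - 22) - 9 = (2*2/1)*(-26) - 9 = (2*2*1)*(-26) - 9 = 4*(-26) - 9 = -104 - 9 = -113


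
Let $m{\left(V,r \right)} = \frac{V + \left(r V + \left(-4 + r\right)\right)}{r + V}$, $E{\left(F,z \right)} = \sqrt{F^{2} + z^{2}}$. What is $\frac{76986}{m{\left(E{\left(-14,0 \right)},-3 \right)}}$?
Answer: $- \frac{120978}{5} \approx -24196.0$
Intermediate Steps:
$m{\left(V,r \right)} = \frac{-4 + V + r + V r}{V + r}$ ($m{\left(V,r \right)} = \frac{V + \left(V r + \left(-4 + r\right)\right)}{V + r} = \frac{V + \left(-4 + r + V r\right)}{V + r} = \frac{-4 + V + r + V r}{V + r}$)
$\frac{76986}{m{\left(E{\left(-14,0 \right)},-3 \right)}} = \frac{76986}{\frac{1}{\sqrt{\left(-14\right)^{2} + 0^{2}} - 3} \left(-4 + \sqrt{\left(-14\right)^{2} + 0^{2}} - 3 + \sqrt{\left(-14\right)^{2} + 0^{2}} \left(-3\right)\right)} = \frac{76986}{\frac{1}{\sqrt{196 + 0} - 3} \left(-4 + \sqrt{196 + 0} - 3 + \sqrt{196 + 0} \left(-3\right)\right)} = \frac{76986}{\frac{1}{\sqrt{196} - 3} \left(-4 + \sqrt{196} - 3 + \sqrt{196} \left(-3\right)\right)} = \frac{76986}{\frac{1}{14 - 3} \left(-4 + 14 - 3 + 14 \left(-3\right)\right)} = \frac{76986}{\frac{1}{11} \left(-4 + 14 - 3 - 42\right)} = \frac{76986}{\frac{1}{11} \left(-35\right)} = \frac{76986}{- \frac{35}{11}} = 76986 \left(- \frac{11}{35}\right) = - \frac{120978}{5}$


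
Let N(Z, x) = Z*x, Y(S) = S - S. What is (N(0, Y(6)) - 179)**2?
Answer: 32041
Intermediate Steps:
Y(S) = 0
(N(0, Y(6)) - 179)**2 = (0*0 - 179)**2 = (0 - 179)**2 = (-179)**2 = 32041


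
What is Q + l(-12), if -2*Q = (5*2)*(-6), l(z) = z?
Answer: 18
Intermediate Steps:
Q = 30 (Q = -5*2*(-6)/2 = -5*(-6) = -½*(-60) = 30)
Q + l(-12) = 30 - 12 = 18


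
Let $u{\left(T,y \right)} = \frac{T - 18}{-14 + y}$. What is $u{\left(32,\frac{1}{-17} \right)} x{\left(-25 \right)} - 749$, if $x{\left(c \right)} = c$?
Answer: $- \frac{173061}{239} \approx -724.1$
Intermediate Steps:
$u{\left(T,y \right)} = \frac{-18 + T}{-14 + y}$
$u{\left(32,\frac{1}{-17} \right)} x{\left(-25 \right)} - 749 = \frac{-18 + 32}{-14 + \frac{1}{-17}} \left(-25\right) - 749 = \frac{1}{-14 - \frac{1}{17}} \cdot 14 \left(-25\right) - 749 = \frac{1}{- \frac{239}{17}} \cdot 14 \left(-25\right) - 749 = \left(- \frac{17}{239}\right) 14 \left(-25\right) - 749 = \left(- \frac{238}{239}\right) \left(-25\right) - 749 = \frac{5950}{239} - 749 = - \frac{173061}{239}$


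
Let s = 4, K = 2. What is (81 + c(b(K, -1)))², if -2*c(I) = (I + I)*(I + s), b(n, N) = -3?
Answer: 7056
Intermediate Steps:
c(I) = -I*(4 + I) (c(I) = -(I + I)*(I + 4)/2 = -2*I*(4 + I)/2 = -I*(4 + I))
(81 + c(b(K, -1)))² = (81 - 1*(-3)*(4 - 3))² = (81 - 1*(-3)*1)² = (81 + 3)² = 84² = 7056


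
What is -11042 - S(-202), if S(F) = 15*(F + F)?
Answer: -4982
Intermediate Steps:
S(F) = 30*F (S(F) = 15*(2*F) = 30*F)
-11042 - S(-202) = -11042 - 30*(-202) = -11042 - 1*(-6060) = -11042 + 6060 = -4982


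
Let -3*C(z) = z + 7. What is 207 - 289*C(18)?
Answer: 7846/3 ≈ 2615.3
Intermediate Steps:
C(z) = -7/3 - z/3 (C(z) = -(z + 7)/3 = -(7 + z)/3 = -7/3 - z/3)
207 - 289*C(18) = 207 - 289*(-7/3 - 1/3*18) = 207 - 289*(-7/3 - 6) = 207 - 289*(-25/3) = 207 + 7225/3 = 7846/3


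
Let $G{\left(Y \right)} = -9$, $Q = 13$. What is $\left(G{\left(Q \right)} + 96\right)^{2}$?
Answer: $7569$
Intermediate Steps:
$\left(G{\left(Q \right)} + 96\right)^{2} = \left(-9 + 96\right)^{2} = 87^{2} = 7569$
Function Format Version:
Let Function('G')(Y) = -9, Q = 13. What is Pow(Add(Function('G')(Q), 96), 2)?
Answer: 7569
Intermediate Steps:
Pow(Add(Function('G')(Q), 96), 2) = Pow(Add(-9, 96), 2) = Pow(87, 2) = 7569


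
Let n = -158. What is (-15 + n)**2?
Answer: 29929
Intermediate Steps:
(-15 + n)**2 = (-15 - 158)**2 = (-173)**2 = 29929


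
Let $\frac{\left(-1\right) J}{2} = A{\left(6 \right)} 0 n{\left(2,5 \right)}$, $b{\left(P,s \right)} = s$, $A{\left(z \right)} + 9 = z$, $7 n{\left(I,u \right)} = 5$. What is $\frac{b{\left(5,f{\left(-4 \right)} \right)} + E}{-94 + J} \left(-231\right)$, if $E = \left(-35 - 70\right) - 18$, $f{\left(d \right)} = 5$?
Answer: $- \frac{13629}{47} \approx -289.98$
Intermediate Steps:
$n{\left(I,u \right)} = \frac{5}{7}$ ($n{\left(I,u \right)} = \frac{1}{7} \cdot 5 = \frac{5}{7}$)
$A{\left(z \right)} = -9 + z$
$J = 0$ ($J = - 2 \left(-9 + 6\right) 0 \cdot \frac{5}{7} = - 2 \left(-3\right) 0 \cdot \frac{5}{7} = - 2 \cdot 0 \cdot \frac{5}{7} = \left(-2\right) 0 = 0$)
$E = -123$ ($E = \left(-35 - 70\right) - 18 = -105 - 18 = -123$)
$\frac{b{\left(5,f{\left(-4 \right)} \right)} + E}{-94 + J} \left(-231\right) = \frac{5 - 123}{-94 + 0} \left(-231\right) = - \frac{118}{-94} \left(-231\right) = \left(-118\right) \left(- \frac{1}{94}\right) \left(-231\right) = \frac{59}{47} \left(-231\right) = - \frac{13629}{47}$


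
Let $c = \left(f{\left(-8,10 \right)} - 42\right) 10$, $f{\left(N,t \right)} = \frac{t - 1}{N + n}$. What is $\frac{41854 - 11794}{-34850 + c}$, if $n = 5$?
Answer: $- \frac{1503}{1765} \approx -0.85156$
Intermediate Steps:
$f{\left(N,t \right)} = \frac{-1 + t}{5 + N}$ ($f{\left(N,t \right)} = \frac{t - 1}{N + 5} = \frac{-1 + t}{5 + N}$)
$c = -450$ ($c = \left(\frac{-1 + 10}{5 - 8} - 42\right) 10 = \left(\frac{1}{-3} \cdot 9 - 42\right) 10 = \left(\left(- \frac{1}{3}\right) 9 - 42\right) 10 = \left(-3 - 42\right) 10 = \left(-45\right) 10 = -450$)
$\frac{41854 - 11794}{-34850 + c} = \frac{41854 - 11794}{-34850 - 450} = \frac{30060}{-35300} = 30060 \left(- \frac{1}{35300}\right) = - \frac{1503}{1765}$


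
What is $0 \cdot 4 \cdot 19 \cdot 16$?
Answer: $0$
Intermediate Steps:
$0 \cdot 4 \cdot 19 \cdot 16 = 0 \cdot 19 \cdot 16 = 0 \cdot 16 = 0$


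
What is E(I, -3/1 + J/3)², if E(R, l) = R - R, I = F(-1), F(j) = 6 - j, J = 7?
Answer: 0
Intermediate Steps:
I = 7 (I = 6 - 1*(-1) = 6 + 1 = 7)
E(R, l) = 0
E(I, -3/1 + J/3)² = 0² = 0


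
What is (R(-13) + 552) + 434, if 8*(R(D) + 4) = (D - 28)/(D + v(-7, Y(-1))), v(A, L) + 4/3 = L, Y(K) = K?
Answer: 361499/368 ≈ 982.33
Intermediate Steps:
v(A, L) = -4/3 + L
R(D) = -4 + (-28 + D)/(8*(-7/3 + D)) (R(D) = -4 + ((D - 28)/(D + (-4/3 - 1)))/8 = -4 + ((-28 + D)/(D - 7/3))/8 = -4 + ((-28 + D)/(-7/3 + D))/8 = -4 + (-28 + D)/(8*(-7/3 + D)))
(R(-13) + 552) + 434 = ((140 - 93*(-13))/(8*(-7 + 3*(-13))) + 552) + 434 = ((140 + 1209)/(8*(-7 - 39)) + 552) + 434 = ((⅛)*1349/(-46) + 552) + 434 = ((⅛)*(-1/46)*1349 + 552) + 434 = (-1349/368 + 552) + 434 = 201787/368 + 434 = 361499/368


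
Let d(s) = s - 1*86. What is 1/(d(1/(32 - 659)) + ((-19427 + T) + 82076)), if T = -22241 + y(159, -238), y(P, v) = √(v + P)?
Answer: 15851746911/639174144720640 - 393129*I*√79/639174144720640 ≈ 2.48e-5 - 5.4668e-9*I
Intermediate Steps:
d(s) = -86 + s (d(s) = s - 86 = -86 + s)
y(P, v) = √(P + v)
T = -22241 + I*√79 (T = -22241 + √(159 - 238) = -22241 + √(-79) = -22241 + I*√79 ≈ -22241.0 + 8.8882*I)
1/(d(1/(32 - 659)) + ((-19427 + T) + 82076)) = 1/((-86 + 1/(32 - 659)) + ((-19427 + (-22241 + I*√79)) + 82076)) = 1/((-86 + 1/(-627)) + ((-41668 + I*√79) + 82076)) = 1/((-86 - 1/627) + (40408 + I*√79)) = 1/(-53923/627 + (40408 + I*√79)) = 1/(25281893/627 + I*√79)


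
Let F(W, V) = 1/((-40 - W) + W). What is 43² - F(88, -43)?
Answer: 73961/40 ≈ 1849.0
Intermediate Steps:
F(W, V) = -1/40 (F(W, V) = 1/(-40) = -1/40)
43² - F(88, -43) = 43² - 1*(-1/40) = 1849 + 1/40 = 73961/40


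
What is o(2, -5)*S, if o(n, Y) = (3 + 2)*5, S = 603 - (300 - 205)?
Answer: 12700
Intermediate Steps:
S = 508 (S = 603 - 1*95 = 603 - 95 = 508)
o(n, Y) = 25 (o(n, Y) = 5*5 = 25)
o(2, -5)*S = 25*508 = 12700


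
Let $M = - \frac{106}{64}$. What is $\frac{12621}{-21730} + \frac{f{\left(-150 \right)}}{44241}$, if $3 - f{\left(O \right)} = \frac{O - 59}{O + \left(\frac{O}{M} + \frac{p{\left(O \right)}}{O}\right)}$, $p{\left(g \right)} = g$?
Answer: $- \frac{91015645363}{156701179590} \approx -0.58082$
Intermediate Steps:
$M = - \frac{53}{32}$ ($M = \left(-106\right) \frac{1}{64} = - \frac{53}{32} \approx -1.6563$)
$f{\left(O \right)} = 3 - \frac{-59 + O}{1 + \frac{21 O}{53}}$ ($f{\left(O \right)} = 3 - \frac{O - 59}{O + \left(\frac{O}{- \frac{53}{32}} + \frac{O}{O}\right)} = 3 - \frac{-59 + O}{O + \left(O \left(- \frac{32}{53}\right) + 1\right)} = 3 - \frac{-59 + O}{O - \left(-1 + \frac{32 O}{53}\right)} = 3 - \frac{-59 + O}{1 + \frac{21 O}{53}}$)
$\frac{12621}{-21730} + \frac{f{\left(-150 \right)}}{44241} = \frac{12621}{-21730} + \frac{2 \frac{1}{53 + 21 \left(-150\right)} \left(1643 + 5 \left(-150\right)\right)}{44241} = 12621 \left(- \frac{1}{21730}\right) + \frac{2 \left(1643 - 750\right)}{53 - 3150} \cdot \frac{1}{44241} = - \frac{12621}{21730} + 2 \frac{1}{-3097} \cdot 893 \cdot \frac{1}{44241} = - \frac{12621}{21730} + 2 \left(- \frac{1}{3097}\right) 893 \cdot \frac{1}{44241} = - \frac{12621}{21730} - \frac{94}{7211283} = - \frac{91015645363}{156701179590}$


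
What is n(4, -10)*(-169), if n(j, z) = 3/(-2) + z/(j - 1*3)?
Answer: 3887/2 ≈ 1943.5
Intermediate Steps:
n(j, z) = -3/2 + z/(-3 + j) (n(j, z) = 3*(-1/2) + z/(j - 3) = -3/2 + z/(-3 + j))
n(4, -10)*(-169) = ((9 - 3*4 + 2*(-10))/(2*(-3 + 4)))*(-169) = ((1/2)*(9 - 12 - 20)/1)*(-169) = ((1/2)*1*(-23))*(-169) = -23/2*(-169) = 3887/2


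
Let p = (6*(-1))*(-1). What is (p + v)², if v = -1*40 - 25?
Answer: 3481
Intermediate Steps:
v = -65 (v = -40 - 25 = -65)
p = 6 (p = -6*(-1) = 6)
(p + v)² = (6 - 65)² = (-59)² = 3481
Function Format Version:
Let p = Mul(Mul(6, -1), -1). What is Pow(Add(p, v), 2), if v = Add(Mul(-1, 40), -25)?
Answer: 3481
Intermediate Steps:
v = -65 (v = Add(-40, -25) = -65)
p = 6 (p = Mul(-6, -1) = 6)
Pow(Add(p, v), 2) = Pow(Add(6, -65), 2) = Pow(-59, 2) = 3481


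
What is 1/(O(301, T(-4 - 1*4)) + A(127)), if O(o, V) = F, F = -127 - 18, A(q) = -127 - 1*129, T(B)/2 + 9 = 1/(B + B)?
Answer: -1/401 ≈ -0.0024938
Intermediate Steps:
T(B) = -18 + 1/B (T(B) = -18 + 2/(B + B) = -18 + 2/((2*B)) = -18 + 2*(1/(2*B)) = -18 + 1/B)
A(q) = -256 (A(q) = -127 - 129 = -256)
F = -145
O(o, V) = -145
1/(O(301, T(-4 - 1*4)) + A(127)) = 1/(-145 - 256) = 1/(-401) = -1/401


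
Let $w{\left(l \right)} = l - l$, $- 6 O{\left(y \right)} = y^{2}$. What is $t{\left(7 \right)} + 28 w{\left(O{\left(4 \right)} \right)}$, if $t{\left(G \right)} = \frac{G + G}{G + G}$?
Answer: $1$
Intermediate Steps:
$O{\left(y \right)} = - \frac{y^{2}}{6}$
$w{\left(l \right)} = 0$
$t{\left(G \right)} = 1$ ($t{\left(G \right)} = \frac{2 G}{2 G} = 2 G \frac{1}{2 G} = 1$)
$t{\left(7 \right)} + 28 w{\left(O{\left(4 \right)} \right)} = 1 + 28 \cdot 0 = 1 + 0 = 1$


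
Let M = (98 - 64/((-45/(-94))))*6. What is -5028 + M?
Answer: -78632/15 ≈ -5242.1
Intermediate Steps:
M = -3212/15 (M = (98 - 64/((-45*(-1/94))))*6 = (98 - 64/45/94)*6 = (98 - 64*94/45)*6 = (98 - 6016/45)*6 = -1606/45*6 = -3212/15 ≈ -214.13)
-5028 + M = -5028 - 3212/15 = -78632/15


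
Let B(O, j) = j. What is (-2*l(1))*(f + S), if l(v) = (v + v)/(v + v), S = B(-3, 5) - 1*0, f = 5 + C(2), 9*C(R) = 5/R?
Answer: -185/9 ≈ -20.556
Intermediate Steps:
C(R) = 5/(9*R) (C(R) = (5/R)/9 = 5/(9*R))
f = 95/18 (f = 5 + (5/9)/2 = 5 + (5/9)*(1/2) = 5 + 5/18 = 95/18 ≈ 5.2778)
S = 5 (S = 5 - 1*0 = 5 + 0 = 5)
l(v) = 1 (l(v) = (2*v)/((2*v)) = (2*v)*(1/(2*v)) = 1)
(-2*l(1))*(f + S) = (-2*1)*(95/18 + 5) = -2*185/18 = -185/9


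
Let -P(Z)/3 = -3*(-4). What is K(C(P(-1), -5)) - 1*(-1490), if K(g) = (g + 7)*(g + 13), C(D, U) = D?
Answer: 2157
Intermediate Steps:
P(Z) = -36 (P(Z) = -(-9)*(-4) = -3*12 = -36)
K(g) = (7 + g)*(13 + g)
K(C(P(-1), -5)) - 1*(-1490) = (91 + (-36)**2 + 20*(-36)) - 1*(-1490) = (91 + 1296 - 720) + 1490 = 667 + 1490 = 2157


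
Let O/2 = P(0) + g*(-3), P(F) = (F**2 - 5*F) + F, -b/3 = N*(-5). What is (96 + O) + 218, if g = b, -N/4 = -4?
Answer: -1126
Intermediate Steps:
N = 16 (N = -4*(-4) = 16)
b = 240 (b = -48*(-5) = -3*(-80) = 240)
g = 240
P(F) = F**2 - 4*F
O = -1440 (O = 2*(0*(-4 + 0) + 240*(-3)) = 2*(0*(-4) - 720) = 2*(0 - 720) = 2*(-720) = -1440)
(96 + O) + 218 = (96 - 1440) + 218 = -1344 + 218 = -1126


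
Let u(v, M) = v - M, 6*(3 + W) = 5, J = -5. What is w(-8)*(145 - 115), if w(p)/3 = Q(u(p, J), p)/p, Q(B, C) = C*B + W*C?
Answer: -465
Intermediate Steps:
W = -13/6 (W = -3 + (⅙)*5 = -3 + ⅚ = -13/6 ≈ -2.1667)
Q(B, C) = -13*C/6 + B*C (Q(B, C) = C*B - 13*C/6 = B*C - 13*C/6 = -13*C/6 + B*C)
w(p) = 17/2 + 3*p (w(p) = 3*((p*(-13 + 6*(p - 1*(-5)))/6)/p) = 3*((p*(-13 + 6*(p + 5))/6)/p) = 3*((p*(-13 + 6*(5 + p))/6)/p) = 3*((p*(-13 + (30 + 6*p))/6)/p) = 3*((p*(17 + 6*p)/6)/p) = 3*(17/6 + p) = 17/2 + 3*p)
w(-8)*(145 - 115) = (17/2 + 3*(-8))*(145 - 115) = (17/2 - 24)*30 = -31/2*30 = -465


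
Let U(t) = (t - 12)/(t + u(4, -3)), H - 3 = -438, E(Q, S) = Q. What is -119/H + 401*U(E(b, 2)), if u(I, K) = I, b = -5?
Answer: 2965514/435 ≈ 6817.3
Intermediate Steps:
H = -435 (H = 3 - 438 = -435)
U(t) = (-12 + t)/(4 + t) (U(t) = (t - 12)/(t + 4) = (-12 + t)/(4 + t))
-119/H + 401*U(E(b, 2)) = -119/(-435) + 401*((-12 - 5)/(4 - 5)) = -119*(-1/435) + 401*(-17/(-1)) = 119/435 + 401*(-1*(-17)) = 119/435 + 401*17 = 119/435 + 6817 = 2965514/435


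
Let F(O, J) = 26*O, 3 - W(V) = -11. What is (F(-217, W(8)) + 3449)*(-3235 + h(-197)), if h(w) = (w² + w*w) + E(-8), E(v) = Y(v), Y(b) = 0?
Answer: -163121919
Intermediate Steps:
E(v) = 0
W(V) = 14 (W(V) = 3 - 1*(-11) = 3 + 11 = 14)
h(w) = 2*w² (h(w) = (w² + w*w) + 0 = (w² + w²) + 0 = 2*w² + 0 = 2*w²)
(F(-217, W(8)) + 3449)*(-3235 + h(-197)) = (26*(-217) + 3449)*(-3235 + 2*(-197)²) = (-5642 + 3449)*(-3235 + 2*38809) = -2193*(-3235 + 77618) = -2193*74383 = -163121919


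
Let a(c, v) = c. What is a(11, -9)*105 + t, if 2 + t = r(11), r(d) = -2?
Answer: 1151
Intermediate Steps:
t = -4 (t = -2 - 2 = -4)
a(11, -9)*105 + t = 11*105 - 4 = 1155 - 4 = 1151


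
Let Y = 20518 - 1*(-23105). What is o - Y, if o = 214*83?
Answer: -25861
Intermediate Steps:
o = 17762
Y = 43623 (Y = 20518 + 23105 = 43623)
o - Y = 17762 - 1*43623 = 17762 - 43623 = -25861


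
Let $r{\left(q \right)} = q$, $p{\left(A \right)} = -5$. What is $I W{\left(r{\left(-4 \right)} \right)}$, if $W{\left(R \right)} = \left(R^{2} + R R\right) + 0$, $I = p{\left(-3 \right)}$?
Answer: $-160$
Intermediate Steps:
$I = -5$
$W{\left(R \right)} = 2 R^{2}$ ($W{\left(R \right)} = \left(R^{2} + R^{2}\right) + 0 = 2 R^{2} + 0 = 2 R^{2}$)
$I W{\left(r{\left(-4 \right)} \right)} = - 5 \cdot 2 \left(-4\right)^{2} = - 5 \cdot 2 \cdot 16 = \left(-5\right) 32 = -160$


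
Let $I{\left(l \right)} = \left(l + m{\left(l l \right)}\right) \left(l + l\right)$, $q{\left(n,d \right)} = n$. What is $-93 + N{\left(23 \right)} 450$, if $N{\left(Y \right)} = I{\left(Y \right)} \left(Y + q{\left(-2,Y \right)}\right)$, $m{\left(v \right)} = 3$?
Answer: $11302107$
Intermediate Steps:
$I{\left(l \right)} = 2 l \left(3 + l\right)$ ($I{\left(l \right)} = \left(l + 3\right) \left(l + l\right) = \left(3 + l\right) 2 l = 2 l \left(3 + l\right)$)
$N{\left(Y \right)} = 2 Y \left(-2 + Y\right) \left(3 + Y\right)$ ($N{\left(Y \right)} = 2 Y \left(3 + Y\right) \left(Y - 2\right) = 2 Y \left(3 + Y\right) \left(-2 + Y\right) = 2 Y \left(-2 + Y\right) \left(3 + Y\right)$)
$-93 + N{\left(23 \right)} 450 = -93 + 2 \cdot 23 \left(-2 + 23\right) \left(3 + 23\right) 450 = -93 + 2 \cdot 23 \cdot 21 \cdot 26 \cdot 450 = -93 + 25116 \cdot 450 = -93 + 11302200 = 11302107$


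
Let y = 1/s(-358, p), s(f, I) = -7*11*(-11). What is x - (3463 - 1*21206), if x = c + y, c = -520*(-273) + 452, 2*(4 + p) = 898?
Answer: 135651286/847 ≈ 1.6016e+5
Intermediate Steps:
p = 445 (p = -4 + (1/2)*898 = -4 + 449 = 445)
s(f, I) = 847 (s(f, I) = -77*(-11) = 847)
y = 1/847 ≈ 0.0011806
c = 142412 (c = 141960 + 452 = 142412)
x = 120622965/847 (x = 142412 + 1/847 = 120622965/847 ≈ 1.4241e+5)
x - (3463 - 1*21206) = 120622965/847 - (3463 - 1*21206) = 120622965/847 - (3463 - 21206) = 120622965/847 - 1*(-17743) = 120622965/847 + 17743 = 135651286/847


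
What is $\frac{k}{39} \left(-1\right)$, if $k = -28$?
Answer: $\frac{28}{39} \approx 0.71795$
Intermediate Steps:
$\frac{k}{39} \left(-1\right) = - \frac{28}{39} \left(-1\right) = \left(-28\right) \frac{1}{39} \left(-1\right) = \left(- \frac{28}{39}\right) \left(-1\right) = \frac{28}{39}$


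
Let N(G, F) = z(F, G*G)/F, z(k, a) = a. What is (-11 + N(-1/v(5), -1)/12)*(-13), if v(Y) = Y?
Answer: 42913/300 ≈ 143.04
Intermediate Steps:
N(G, F) = G²/F (N(G, F) = (G*G)/F = G²/F)
(-11 + N(-1/v(5), -1)/12)*(-13) = (-11 + ((-1/5)²/(-1))/12)*(-13) = (-11 - (-1*⅕)²*(1/12))*(-13) = (-11 - (-⅕)²*(1/12))*(-13) = (-11 - 1*1/25*(1/12))*(-13) = (-11 - 1/25*1/12)*(-13) = (-11 - 1/300)*(-13) = -3301/300*(-13) = 42913/300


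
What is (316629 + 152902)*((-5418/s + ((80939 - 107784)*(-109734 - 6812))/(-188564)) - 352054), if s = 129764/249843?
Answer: -4613532421592356750/25920359 ≈ -1.7799e+11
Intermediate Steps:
s = 129764/249843 (s = 129764*(1/249843) = 129764/249843 ≈ 0.51938)
(316629 + 152902)*((-5418/s + ((80939 - 107784)*(-109734 - 6812))/(-188564)) - 352054) = (316629 + 152902)*((-5418/129764/249843 + ((80939 - 107784)*(-109734 - 6812))/(-188564)) - 352054) = 469531*((-5418*249843/129764 - 26845*(-116546)*(-1/188564)) - 352054) = 469531*((-676824687/64882 + 3128677370*(-1/188564)) - 352054) = 469531*((-676824687/64882 - 26514215/1598) - 352054) = 469531*(-700465286864/25920359 - 352054) = 469531*(-9825831354250/25920359) = -4613532421592356750/25920359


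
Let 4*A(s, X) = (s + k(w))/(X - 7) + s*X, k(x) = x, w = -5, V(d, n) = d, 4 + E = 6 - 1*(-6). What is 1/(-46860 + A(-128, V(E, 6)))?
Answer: -4/188597 ≈ -2.1209e-5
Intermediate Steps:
E = 8 (E = -4 + (6 - 1*(-6)) = -4 + (6 + 6) = -4 + 12 = 8)
A(s, X) = X*s/4 + (-5 + s)/(4*(-7 + X)) (A(s, X) = ((s - 5)/(X - 7) + s*X)/4 = ((-5 + s)/(-7 + X) + X*s)/4 = (X*s + (-5 + s)/(-7 + X))/4 = X*s/4 + (-5 + s)/(4*(-7 + X)))
1/(-46860 + A(-128, V(E, 6))) = 1/(-46860 + (-5 - 128 - 128*8² - 7*8*(-128))/(4*(-7 + 8))) = 1/(-46860 + (¼)*(-5 - 128 - 128*64 + 7168)/1) = 1/(-46860 + (¼)*1*(-5 - 128 - 8192 + 7168)) = 1/(-46860 + (¼)*1*(-1157)) = 1/(-46860 - 1157/4) = 1/(-188597/4) = -4/188597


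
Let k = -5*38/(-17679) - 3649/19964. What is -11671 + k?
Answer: -4119264959587/352943556 ≈ -11671.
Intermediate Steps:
k = -60717511/352943556 (k = -190*(-1/17679) - 3649*1/19964 = 190/17679 - 3649/19964 = -60717511/352943556 ≈ -0.17203)
-11671 + k = -11671 - 60717511/352943556 = -4119264959587/352943556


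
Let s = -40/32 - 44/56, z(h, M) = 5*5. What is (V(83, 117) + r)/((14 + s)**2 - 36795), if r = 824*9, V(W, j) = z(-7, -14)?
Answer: -5833744/28735055 ≈ -0.20302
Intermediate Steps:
z(h, M) = 25
V(W, j) = 25
s = -57/28 (s = -40*1/32 - 44*1/56 = -5/4 - 11/14 = -57/28 ≈ -2.0357)
r = 7416
(V(83, 117) + r)/((14 + s)**2 - 36795) = (25 + 7416)/((14 - 57/28)**2 - 36795) = 7441/((335/28)**2 - 36795) = 7441/(112225/784 - 36795) = 7441/(-28735055/784) = 7441*(-784/28735055) = -5833744/28735055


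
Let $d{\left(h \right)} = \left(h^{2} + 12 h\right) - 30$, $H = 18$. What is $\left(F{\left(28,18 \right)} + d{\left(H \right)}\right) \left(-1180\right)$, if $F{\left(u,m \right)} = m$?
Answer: $-623040$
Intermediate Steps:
$d{\left(h \right)} = -30 + h^{2} + 12 h$
$\left(F{\left(28,18 \right)} + d{\left(H \right)}\right) \left(-1180\right) = \left(18 + \left(-30 + 18^{2} + 12 \cdot 18\right)\right) \left(-1180\right) = \left(18 + \left(-30 + 324 + 216\right)\right) \left(-1180\right) = \left(18 + 510\right) \left(-1180\right) = 528 \left(-1180\right) = -623040$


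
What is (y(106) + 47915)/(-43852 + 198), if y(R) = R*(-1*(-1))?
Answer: -48021/43654 ≈ -1.1000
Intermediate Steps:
y(R) = R (y(R) = R*1 = R)
(y(106) + 47915)/(-43852 + 198) = (106 + 47915)/(-43852 + 198) = 48021/(-43654) = 48021*(-1/43654) = -48021/43654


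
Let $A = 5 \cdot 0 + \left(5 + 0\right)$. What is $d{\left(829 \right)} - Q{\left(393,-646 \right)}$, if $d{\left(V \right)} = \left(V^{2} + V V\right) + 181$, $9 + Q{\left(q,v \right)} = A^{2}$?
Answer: $1374647$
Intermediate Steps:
$A = 5$ ($A = 0 + 5 = 5$)
$Q{\left(q,v \right)} = 16$ ($Q{\left(q,v \right)} = -9 + 5^{2} = -9 + 25 = 16$)
$d{\left(V \right)} = 181 + 2 V^{2}$ ($d{\left(V \right)} = \left(V^{2} + V^{2}\right) + 181 = 2 V^{2} + 181 = 181 + 2 V^{2}$)
$d{\left(829 \right)} - Q{\left(393,-646 \right)} = \left(181 + 2 \cdot 829^{2}\right) - 16 = \left(181 + 2 \cdot 687241\right) - 16 = \left(181 + 1374482\right) - 16 = 1374663 - 16 = 1374647$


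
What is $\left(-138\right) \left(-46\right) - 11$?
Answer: $6337$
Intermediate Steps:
$\left(-138\right) \left(-46\right) - 11 = 6348 - 11 = 6337$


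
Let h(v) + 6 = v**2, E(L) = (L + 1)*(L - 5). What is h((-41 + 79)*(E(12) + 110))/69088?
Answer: 29169519/34544 ≈ 844.42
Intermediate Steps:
E(L) = (1 + L)*(-5 + L)
h(v) = -6 + v**2
h((-41 + 79)*(E(12) + 110))/69088 = (-6 + ((-41 + 79)*((-5 + 12**2 - 4*12) + 110))**2)/69088 = (-6 + (38*((-5 + 144 - 48) + 110))**2)*(1/69088) = (-6 + (38*(91 + 110))**2)*(1/69088) = (-6 + (38*201)**2)*(1/69088) = (-6 + 7638**2)*(1/69088) = (-6 + 58339044)*(1/69088) = 58339038*(1/69088) = 29169519/34544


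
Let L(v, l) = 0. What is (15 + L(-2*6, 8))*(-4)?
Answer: -60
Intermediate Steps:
(15 + L(-2*6, 8))*(-4) = (15 + 0)*(-4) = 15*(-4) = -60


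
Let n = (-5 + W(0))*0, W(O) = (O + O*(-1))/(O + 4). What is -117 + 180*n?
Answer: -117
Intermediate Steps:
W(O) = 0 (W(O) = (O - O)/(4 + O) = 0/(4 + O) = 0)
n = 0 (n = (-5 + 0)*0 = -5*0 = 0)
-117 + 180*n = -117 + 180*0 = -117 + 0 = -117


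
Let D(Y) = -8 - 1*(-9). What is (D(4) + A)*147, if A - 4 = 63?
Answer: 9996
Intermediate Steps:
A = 67 (A = 4 + 63 = 67)
D(Y) = 1 (D(Y) = -8 + 9 = 1)
(D(4) + A)*147 = (1 + 67)*147 = 68*147 = 9996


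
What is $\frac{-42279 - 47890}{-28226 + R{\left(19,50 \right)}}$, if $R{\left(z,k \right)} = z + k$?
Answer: $\frac{2437}{761} \approx 3.2024$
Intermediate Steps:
$R{\left(z,k \right)} = k + z$
$\frac{-42279 - 47890}{-28226 + R{\left(19,50 \right)}} = \frac{-42279 - 47890}{-28226 + \left(50 + 19\right)} = - \frac{90169}{-28226 + 69} = - \frac{90169}{-28157} = \left(-90169\right) \left(- \frac{1}{28157}\right) = \frac{2437}{761}$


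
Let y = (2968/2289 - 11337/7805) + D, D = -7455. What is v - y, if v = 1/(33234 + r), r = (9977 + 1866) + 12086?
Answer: 1087658112878287/145893409305 ≈ 7455.2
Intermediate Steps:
r = 23929 (r = 11843 + 12086 = 23929)
v = 1/57163 (v = 1/(33234 + 23929) = 1/57163 ≈ 1.7494e-5)
y = -19027309804/2552235 (y = (2968/2289 - 11337/7805) - 7455 = (2968*(1/2289) - 11337*1/7805) - 7455 = (424/327 - 11337/7805) - 7455 = -397879/2552235 - 7455 = -19027309804/2552235 ≈ -7455.2)
v - y = 1/57163 - 1*(-19027309804/2552235) = 1/57163 + 19027309804/2552235 = 1087658112878287/145893409305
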